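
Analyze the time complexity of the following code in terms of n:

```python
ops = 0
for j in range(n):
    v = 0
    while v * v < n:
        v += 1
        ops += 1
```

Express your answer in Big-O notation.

Each loop level contributes: n × √n. Multiplying the contributions gives O(n√n).

Answer: O(n√n)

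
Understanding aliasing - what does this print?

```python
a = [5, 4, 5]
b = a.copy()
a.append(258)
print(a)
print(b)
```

Key concept: list.copy() creates independent copy.
Step by step:
`a = [5, 4, 5]` → a = [5, 4, 5]
`b = a.copy()` → b = [5, 4, 5]
`a.append(258)` → a = [5, 4, 5, 258]
`print(a)` → prints [5, 4, 5, 258]
`print(b)` → prints [5, 4, 5]

Answer:
[5, 4, 5, 258]
[5, 4, 5]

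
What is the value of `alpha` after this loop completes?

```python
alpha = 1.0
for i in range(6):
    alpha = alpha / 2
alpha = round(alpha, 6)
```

Halving LR 6 times: 1 / 2^6
`alpha` takes the values: 1.0 → 0.5 → 0.25 → 0.125 → 0.0625 → 0.03125 → 0.015625

Answer: 0.015625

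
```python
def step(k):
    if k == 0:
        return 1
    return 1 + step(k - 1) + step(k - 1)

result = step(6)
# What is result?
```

step(k) = 1 + 2·step(k-1), step(0)=1. Closed form: (1+1)·2^6 - 1 = 127.

Answer: 127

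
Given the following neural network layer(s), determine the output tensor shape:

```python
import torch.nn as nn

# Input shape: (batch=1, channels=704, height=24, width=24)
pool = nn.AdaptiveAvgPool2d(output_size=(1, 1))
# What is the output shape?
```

Input: (1, 704, 24, 24) -> Output: (1, 704, 1, 1)

Answer: (1, 704, 1, 1)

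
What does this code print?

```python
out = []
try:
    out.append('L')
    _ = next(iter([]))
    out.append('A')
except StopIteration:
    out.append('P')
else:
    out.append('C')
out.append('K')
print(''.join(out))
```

Execution trace: 'L' (try body) → 'P' (except StopIteration) → 'K' (after the try/except). Output: LPK

Answer: LPK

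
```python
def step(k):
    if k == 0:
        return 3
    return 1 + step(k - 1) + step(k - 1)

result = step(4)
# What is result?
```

step(k) = 1 + 2·step(k-1), step(0)=3. Closed form: (3+1)·2^4 - 1 = 63.

Answer: 63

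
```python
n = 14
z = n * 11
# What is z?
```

Trace:
`n = 14` → n = 14
`z = n * 11` → z = 154
So z = 154

Answer: 154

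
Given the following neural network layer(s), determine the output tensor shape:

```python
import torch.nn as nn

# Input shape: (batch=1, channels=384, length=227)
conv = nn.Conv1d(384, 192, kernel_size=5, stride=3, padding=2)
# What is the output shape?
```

Input: (1, 384, 227) -> Output: (1, 192, 76)

Answer: (1, 192, 76)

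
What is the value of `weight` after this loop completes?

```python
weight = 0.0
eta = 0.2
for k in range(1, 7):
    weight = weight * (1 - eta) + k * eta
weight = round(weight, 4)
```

Moving average with lr=0.2
`weight` takes the values: 0.0 → 0.2 → 0.56 → 1.048 → 1.6384 → 2.31072 → 3.048576 → 3.0486

Answer: 3.0486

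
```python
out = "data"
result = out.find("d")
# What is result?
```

Trace:
`out = "data"` → out = 'data'
`result = out.find("d")` → result = 0
So result = 0

Answer: 0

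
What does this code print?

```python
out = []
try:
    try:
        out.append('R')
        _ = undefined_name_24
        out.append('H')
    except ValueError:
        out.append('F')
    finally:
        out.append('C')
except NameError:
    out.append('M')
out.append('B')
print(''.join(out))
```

Execution trace: 'R' (inner try body) → 'C' (inner finally) → 'M' (outer except NameError) → 'B' (after the try/except). Output: RCMB

Answer: RCMB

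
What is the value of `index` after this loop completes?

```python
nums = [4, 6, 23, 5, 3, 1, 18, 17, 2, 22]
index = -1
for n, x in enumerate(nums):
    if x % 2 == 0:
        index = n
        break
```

First even number index in [4, 6, 23, 5, 3, 1, 18, 17, 2, 22]
`index` takes the values: -1 → 0

Answer: 0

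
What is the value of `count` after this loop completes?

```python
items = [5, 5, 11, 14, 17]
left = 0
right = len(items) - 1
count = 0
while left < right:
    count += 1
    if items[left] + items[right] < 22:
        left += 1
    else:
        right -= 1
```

Steps to find pair summing to 22
`count` takes the values: 0 → 1 → 2 → 3 → 4

Answer: 4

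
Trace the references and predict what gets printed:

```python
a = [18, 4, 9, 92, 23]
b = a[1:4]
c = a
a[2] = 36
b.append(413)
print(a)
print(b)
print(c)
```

Key concept: slice vs alias.
Step by step:
`a = [18, 4, 9, 92, 23]` → a = [18, 4, 9, 92, 23]
`b = a[1:4]` → b = [4, 9, 92]
`c = a` → c = [18, 4, 9, 92, 23] (same object as a)
`a[2] = 36` → a = [18, 4, 36, 92, 23] (same object as c); c = [18, 4, 36, 92, 23] (same object as a)
`b.append(413)` → b = [4, 9, 92, 413]
`print(a)` → prints [18, 4, 36, 92, 23]
`print(b)` → prints [4, 9, 92, 413]
`print(c)` → prints [18, 4, 36, 92, 23]

Answer:
[18, 4, 36, 92, 23]
[4, 9, 92, 413]
[18, 4, 36, 92, 23]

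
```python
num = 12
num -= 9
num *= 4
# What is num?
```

Trace:
`num = 12` → num = 12
`num -= 9` → num = 3
`num *= 4` → num = 12
So num = 12

Answer: 12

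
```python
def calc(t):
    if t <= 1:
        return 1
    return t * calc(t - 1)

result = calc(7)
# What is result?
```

calc(7) = 7 * 6 * 5 * 4 * 3 * 2 * 1 = 5040

Answer: 5040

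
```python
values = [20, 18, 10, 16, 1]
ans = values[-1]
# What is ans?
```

Trace:
`values = [20, 18, 10, 16, 1]` → values = [20, 18, 10, 16, 1]
`ans = values[-1]` → ans = 1
So ans = 1

Answer: 1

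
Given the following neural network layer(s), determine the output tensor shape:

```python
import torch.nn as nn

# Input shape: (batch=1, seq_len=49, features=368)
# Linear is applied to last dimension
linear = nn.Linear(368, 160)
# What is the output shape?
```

Input: (1, 49, 368) -> Output: (1, 49, 160)

Answer: (1, 49, 160)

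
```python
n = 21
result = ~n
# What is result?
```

Trace:
`n = 21` → n = 21
`result = ~n` → result = -22
So result = -22

Answer: -22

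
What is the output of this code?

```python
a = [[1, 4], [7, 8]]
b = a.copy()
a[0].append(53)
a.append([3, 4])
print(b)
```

Key concept: shallow copy with nested lists.
Step by step:
`a = [[1, 4], [7, 8]]` → a = [[1, 4], [7, 8]]
`b = a.copy()` → b = [[1, 4], [7, 8]]
`a[0].append(53)` → a = [[1, 4, 53], [7, 8]]; b = [[1, 4, 53], [7, 8]]
`a.append([3, 4])` → a = [[1, 4, 53], [7, 8], [3, 4]]
`print(b)` → prints [[1, 4, 53], [7, 8]]

Answer: [[1, 4, 53], [7, 8]]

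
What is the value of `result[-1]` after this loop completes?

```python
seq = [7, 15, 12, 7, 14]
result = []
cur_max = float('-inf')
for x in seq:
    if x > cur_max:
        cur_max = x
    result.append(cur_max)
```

Running max ends at 15
`result` takes the values: [] → [7] → [7, 15] → [7, 15, 15] → [7, 15, 15, 15] → [7, 15, 15, 15, 15]
So `result[-1]` = 15

Answer: 15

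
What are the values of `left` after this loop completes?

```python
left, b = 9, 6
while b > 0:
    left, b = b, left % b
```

GCD of 9 and 6
`left` takes the values: 9 → 6 → 3

Answer: 3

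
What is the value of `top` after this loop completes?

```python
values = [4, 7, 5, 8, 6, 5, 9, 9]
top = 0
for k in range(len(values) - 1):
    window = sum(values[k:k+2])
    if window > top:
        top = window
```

Max sum of 2-element window in [4, 7, 5, 8, 6, 5, 9, 9]
`top` takes the values: 0 → 11 → 12 → 13 → 14 → 18

Answer: 18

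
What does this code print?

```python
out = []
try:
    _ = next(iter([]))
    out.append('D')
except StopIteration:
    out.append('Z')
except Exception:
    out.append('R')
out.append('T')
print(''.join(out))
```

Execution trace: 'Z' (except StopIteration) → 'T' (after the try/except). Output: ZT

Answer: ZT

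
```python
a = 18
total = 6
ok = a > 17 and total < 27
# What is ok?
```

Trace:
`a = 18` → a = 18
`total = 6` → total = 6
`ok = a > 17 and total < 27` → ok = True
So ok = True

Answer: True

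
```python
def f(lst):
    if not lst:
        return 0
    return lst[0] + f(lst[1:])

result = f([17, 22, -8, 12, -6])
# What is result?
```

17 + 22 + (-8) + 12 + (-6) + 0 = 37

Answer: 37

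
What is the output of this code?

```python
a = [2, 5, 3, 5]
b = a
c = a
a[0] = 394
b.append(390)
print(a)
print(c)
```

Key concept: multiple aliases.
Step by step:
`a = [2, 5, 3, 5]` → a = [2, 5, 3, 5]
`b = a` → b = [2, 5, 3, 5] (same object as a)
`c = a` → c = [2, 5, 3, 5] (same object as a, b)
`a[0] = 394` → a = [394, 5, 3, 5] (same object as b, c); b = [394, 5, 3, 5] (same object as a, c); c = [394, 5, 3, 5] (same object as a, b)
`b.append(390)` → a = [394, 5, 3, 5, 390] (same object as b, c); b = [394, 5, 3, 5, 390] (same object as a, c); c = [394, 5, 3, 5, 390] (same object as a, b)
`print(a)` → prints [394, 5, 3, 5, 390]
`print(c)` → prints [394, 5, 3, 5, 390]

Answer:
[394, 5, 3, 5, 390]
[394, 5, 3, 5, 390]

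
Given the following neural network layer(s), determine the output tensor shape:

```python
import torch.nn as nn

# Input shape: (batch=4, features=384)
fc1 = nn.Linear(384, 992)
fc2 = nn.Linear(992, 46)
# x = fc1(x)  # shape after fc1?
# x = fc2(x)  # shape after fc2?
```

Input: (4, 384) -> after fc1: (4, 992) -> Output: (4, 46)

Answer: (4, 46)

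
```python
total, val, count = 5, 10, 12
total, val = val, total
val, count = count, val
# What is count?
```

Trace:
`total, val, count = 5, 10, 12` → total = 5; val = 10; count = 12
`total, val = val, total` → total = 10; val = 5
`val, count = count, val` → val = 12; count = 5
So count = 5

Answer: 5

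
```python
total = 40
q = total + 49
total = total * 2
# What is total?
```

Trace:
`total = 40` → total = 40
`q = total + 49` → q = 89
`total = total * 2` → total = 80
So total = 80

Answer: 80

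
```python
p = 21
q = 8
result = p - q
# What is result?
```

Trace:
`p = 21` → p = 21
`q = 8` → q = 8
`result = p - q` → result = 13
So result = 13

Answer: 13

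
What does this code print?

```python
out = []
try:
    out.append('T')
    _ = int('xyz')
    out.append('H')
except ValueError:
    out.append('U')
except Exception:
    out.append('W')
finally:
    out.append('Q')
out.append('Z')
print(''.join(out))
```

Execution trace: 'T' (try body) → 'U' (except ValueError) → 'Q' (finally) → 'Z' (after the try/except). Output: TUQZ

Answer: TUQZ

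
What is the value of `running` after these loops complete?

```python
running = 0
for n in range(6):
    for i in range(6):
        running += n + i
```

Sum of all n+i for n,i in 6x6
`running` takes the values: 0 → 1 → 3 → 6 → 10 → 15 → 16 → 18 → 21 → 25 → 30 → 36 → 38 → 41 → 45 → 50 → 56 → 63 → 66 → 70 → 75 → 81 → 88 → 96 → 100 → 105 → 111 → 118 → 126 → 135 → 140 → 146 → 153 → 161 → 170 → 180

Answer: 180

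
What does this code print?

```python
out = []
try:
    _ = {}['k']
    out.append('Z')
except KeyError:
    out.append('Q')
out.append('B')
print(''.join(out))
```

Execution trace: 'Q' (except KeyError) → 'B' (after the try/except). Output: QB

Answer: QB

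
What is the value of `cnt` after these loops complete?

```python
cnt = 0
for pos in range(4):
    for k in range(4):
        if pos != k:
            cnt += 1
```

4² - 4 (exclude diagonal)
`cnt` takes the values: 0 → 1 → 2 → 3 → 4 → 5 → 6 → 7 → 8 → 9 → 10 → 11 → 12

Answer: 12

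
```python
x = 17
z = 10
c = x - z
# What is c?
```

Trace:
`x = 17` → x = 17
`z = 10` → z = 10
`c = x - z` → c = 7
So c = 7

Answer: 7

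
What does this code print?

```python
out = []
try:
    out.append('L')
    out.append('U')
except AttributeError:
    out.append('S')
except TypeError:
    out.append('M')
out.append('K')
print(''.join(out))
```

Execution trace: 'L' (try body) → 'U' (try body, no exception) → 'K' (after the try/except). Output: LUK

Answer: LUK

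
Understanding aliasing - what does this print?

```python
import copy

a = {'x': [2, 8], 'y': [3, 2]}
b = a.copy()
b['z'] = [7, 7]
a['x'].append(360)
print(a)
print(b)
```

Key concept: shallow copy of dict with mutable values.
Step by step:
`a = {'x': [2, 8], 'y': [3, 2]}` → a = {'x': [2, 8], 'y': [3, 2]}
`b = a.copy()` → b = {'x': [2, 8], 'y': [3, 2]}
`b['z'] = [7, 7]` → b = {'x': [2, 8], 'y': [3, 2], 'z': [7, 7]}
`a['x'].append(360)` → a = {'x': [2, 8, 360], 'y': [3, 2]}; b = {'x': [2, 8, 360], 'y': [3, 2], 'z': [7, 7]}
`print(a)` → prints {'x': [2, 8, 360], 'y': [3, 2]}
`print(b)` → prints {'x': [2, 8, 360], 'y': [3, 2], 'z': [7, 7]}

Answer:
{'x': [2, 8, 360], 'y': [3, 2]}
{'x': [2, 8, 360], 'y': [3, 2], 'z': [7, 7]}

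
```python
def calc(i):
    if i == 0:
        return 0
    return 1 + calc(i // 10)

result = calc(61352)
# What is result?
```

Count of digits of 61352: 5

Answer: 5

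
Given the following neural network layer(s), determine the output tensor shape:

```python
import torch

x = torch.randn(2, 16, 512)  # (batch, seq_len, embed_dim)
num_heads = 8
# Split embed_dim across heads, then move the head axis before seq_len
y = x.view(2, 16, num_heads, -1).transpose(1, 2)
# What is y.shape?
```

Input: (2, 16, 512) -> head_dim = 512 // 8 = 64; after view: (2, 16, 8, 64) -> after transpose(1, 2): (2, 8, 16, 64) -> Output: (2, 8, 16, 64)

Answer: (2, 8, 16, 64)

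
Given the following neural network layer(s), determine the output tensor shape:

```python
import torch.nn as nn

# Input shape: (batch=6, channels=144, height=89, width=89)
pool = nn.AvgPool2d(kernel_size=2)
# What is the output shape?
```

Input: (6, 144, 89, 89) -> Output: (6, 144, 44, 44)

Answer: (6, 144, 44, 44)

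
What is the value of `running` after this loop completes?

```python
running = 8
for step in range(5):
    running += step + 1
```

Start at 8, add 1 to 5 = 23
`running` takes the values: 8 → 9 → 11 → 14 → 18 → 23

Answer: 23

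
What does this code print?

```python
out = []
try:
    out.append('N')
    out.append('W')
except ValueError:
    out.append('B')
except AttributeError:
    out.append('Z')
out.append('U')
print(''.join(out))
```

Execution trace: 'N' (try body) → 'W' (try body, no exception) → 'U' (after the try/except). Output: NWU

Answer: NWU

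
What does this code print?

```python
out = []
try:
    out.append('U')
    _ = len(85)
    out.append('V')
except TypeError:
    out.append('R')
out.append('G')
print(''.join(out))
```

Execution trace: 'U' (try body) → 'R' (except TypeError) → 'G' (after the try/except). Output: URG

Answer: URG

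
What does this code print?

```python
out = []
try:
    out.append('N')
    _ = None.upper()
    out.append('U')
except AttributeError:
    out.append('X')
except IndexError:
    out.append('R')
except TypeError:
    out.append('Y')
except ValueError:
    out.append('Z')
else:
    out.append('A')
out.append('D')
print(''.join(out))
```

Execution trace: 'N' (try body) → 'X' (except AttributeError) → 'D' (after the try/except). Output: NXD

Answer: NXD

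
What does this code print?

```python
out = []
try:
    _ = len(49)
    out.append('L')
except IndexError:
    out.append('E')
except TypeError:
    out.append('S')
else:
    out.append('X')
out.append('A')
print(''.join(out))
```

Execution trace: 'S' (except TypeError) → 'A' (after the try/except). Output: SA

Answer: SA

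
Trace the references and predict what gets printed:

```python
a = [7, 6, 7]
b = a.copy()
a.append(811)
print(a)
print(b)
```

Key concept: list.copy() creates independent copy.
Step by step:
`a = [7, 6, 7]` → a = [7, 6, 7]
`b = a.copy()` → b = [7, 6, 7]
`a.append(811)` → a = [7, 6, 7, 811]
`print(a)` → prints [7, 6, 7, 811]
`print(b)` → prints [7, 6, 7]

Answer:
[7, 6, 7, 811]
[7, 6, 7]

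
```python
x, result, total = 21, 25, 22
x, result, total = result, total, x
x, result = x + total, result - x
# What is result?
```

Trace:
`x, result, total = 21, 25, 22` → x = 21; result = 25; total = 22
`x, result, total = result, total, x` → x = 25; result = 22; total = 21
`x, result = x + total, result - x` → x = 46; result = -3
So result = -3

Answer: -3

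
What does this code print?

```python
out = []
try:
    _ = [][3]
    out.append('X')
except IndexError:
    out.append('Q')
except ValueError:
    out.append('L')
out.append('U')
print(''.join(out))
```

Execution trace: 'Q' (except IndexError) → 'U' (after the try/except). Output: QU

Answer: QU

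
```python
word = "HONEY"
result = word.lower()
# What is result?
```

Trace:
`word = "HONEY"` → word = 'HONEY'
`result = word.lower()` → result = 'honey'
So result = 'honey'

Answer: 'honey'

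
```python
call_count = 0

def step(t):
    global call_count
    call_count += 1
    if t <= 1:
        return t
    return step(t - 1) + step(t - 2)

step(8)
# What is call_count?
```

Calls(t) = 1 + Calls(t-1) + Calls(t-2); Calls(0)=Calls(1)=1. For t=8 this gives 67.

Answer: 67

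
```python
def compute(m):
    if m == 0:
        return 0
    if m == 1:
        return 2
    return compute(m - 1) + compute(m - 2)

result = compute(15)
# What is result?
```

Build up from base cases: compute(0)=0, compute(1)=2, compute(2)=2, compute(3)=4, compute(4)=6, compute(5)=10, compute(6)=16, ..., compute(15)=1220

Answer: 1220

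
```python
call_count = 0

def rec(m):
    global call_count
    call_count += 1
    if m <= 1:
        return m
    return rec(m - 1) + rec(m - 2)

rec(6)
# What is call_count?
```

Calls(m) = 1 + Calls(m-1) + Calls(m-2); Calls(0)=Calls(1)=1. For m=6 this gives 25.

Answer: 25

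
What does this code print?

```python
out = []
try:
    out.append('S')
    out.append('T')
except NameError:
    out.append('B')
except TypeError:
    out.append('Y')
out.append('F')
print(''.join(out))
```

Execution trace: 'S' (try body) → 'T' (try body, no exception) → 'F' (after the try/except). Output: STF

Answer: STF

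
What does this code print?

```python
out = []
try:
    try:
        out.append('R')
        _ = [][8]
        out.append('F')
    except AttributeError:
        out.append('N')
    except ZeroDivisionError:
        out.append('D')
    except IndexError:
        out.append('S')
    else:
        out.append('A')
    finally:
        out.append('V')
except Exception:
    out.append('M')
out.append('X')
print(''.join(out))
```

Execution trace: 'R' (inner try body) → 'S' (inner except IndexError) → 'V' (inner finally) → 'X' (after the try/except). Output: RSVX

Answer: RSVX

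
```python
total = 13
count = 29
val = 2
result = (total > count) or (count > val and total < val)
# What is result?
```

Trace:
`total = 13` → total = 13
`count = 29` → count = 29
`val = 2` → val = 2
`result = (total > count) or (count > val and total < val)` → result = False
So result = False

Answer: False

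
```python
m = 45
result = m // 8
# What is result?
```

Trace:
`m = 45` → m = 45
`result = m // 8` → result = 5
So result = 5

Answer: 5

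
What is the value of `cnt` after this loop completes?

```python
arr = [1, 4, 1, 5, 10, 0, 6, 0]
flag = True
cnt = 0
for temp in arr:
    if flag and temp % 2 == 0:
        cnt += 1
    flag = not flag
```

Count even values at even positions
`cnt` takes the values: 0 → 1 → 2

Answer: 2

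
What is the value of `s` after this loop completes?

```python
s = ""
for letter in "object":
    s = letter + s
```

Reverse 'object'
`s` takes the values: "" → "o" → "bo" → "jbo" → "ejbo" → "cejbo" → "tcejbo"

Answer: "tcejbo"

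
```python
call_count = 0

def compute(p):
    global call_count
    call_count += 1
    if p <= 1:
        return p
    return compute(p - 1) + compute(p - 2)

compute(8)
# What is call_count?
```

Calls(p) = 1 + Calls(p-1) + Calls(p-2); Calls(0)=Calls(1)=1. For p=8 this gives 67.

Answer: 67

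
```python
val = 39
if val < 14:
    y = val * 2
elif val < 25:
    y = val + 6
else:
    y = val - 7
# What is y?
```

Trace:
`val = 39` → val = 39
`if val < 14: ...` → val < 14 is False, val < 25 is False, take else branch → y = 32
So y = 32

Answer: 32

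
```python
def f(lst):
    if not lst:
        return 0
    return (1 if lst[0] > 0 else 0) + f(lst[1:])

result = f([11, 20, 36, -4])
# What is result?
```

Count of positive elements in [11, 20, 36, -4] = 3

Answer: 3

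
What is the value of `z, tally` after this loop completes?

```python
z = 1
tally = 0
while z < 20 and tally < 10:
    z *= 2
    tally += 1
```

Double until >= 20 or 10 iterations
`z, tally` takes the values: (1, 0) → (2, 0) → (2, 1) → (4, 1) → (4, 2) → (8, 2) → (8, 3) → (16, 3) → (16, 4) → (32, 4) → (32, 5)

Answer: 32, 5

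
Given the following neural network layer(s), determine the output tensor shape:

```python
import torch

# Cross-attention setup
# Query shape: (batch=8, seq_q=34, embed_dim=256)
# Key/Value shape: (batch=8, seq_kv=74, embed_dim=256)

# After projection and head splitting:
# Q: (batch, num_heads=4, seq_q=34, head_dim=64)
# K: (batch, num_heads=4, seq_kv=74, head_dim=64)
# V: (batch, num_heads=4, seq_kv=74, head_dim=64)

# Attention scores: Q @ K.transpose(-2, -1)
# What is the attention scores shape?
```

Input: (8, 34, 256) -> Output: (8, 4, 34, 74)

Answer: (8, 4, 34, 74)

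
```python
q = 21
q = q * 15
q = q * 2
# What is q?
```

Trace:
`q = 21` → q = 21
`q = q * 15` → q = 315
`q = q * 2` → q = 630
So q = 630

Answer: 630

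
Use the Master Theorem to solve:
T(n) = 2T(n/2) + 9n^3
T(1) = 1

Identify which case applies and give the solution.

a=2, b=2, f(n)=9n^3. log_2(2) = 1. Since c=3 > 1 and the regularity condition holds (2(n/2)^3 = (2/2^3)n^3 with 2/2^3 < 1), Case 3 applies: T(n) = Θ(f(n)) = O(n^3).

Answer: O(n^3) - Case 3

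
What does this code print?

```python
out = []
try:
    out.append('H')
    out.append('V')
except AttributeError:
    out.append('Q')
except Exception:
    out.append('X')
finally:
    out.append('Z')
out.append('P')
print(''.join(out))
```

Execution trace: 'H' (try body) → 'V' (try body, no exception) → 'Z' (finally) → 'P' (after the try/except). Output: HVZP

Answer: HVZP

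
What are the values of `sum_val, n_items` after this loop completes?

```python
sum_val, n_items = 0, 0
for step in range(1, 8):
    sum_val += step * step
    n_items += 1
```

Sum of squares and count
`sum_val, n_items` takes the values: (0, 0) → (1, 0) → (1, 1) → (5, 1) → (5, 2) → (14, 2) → (14, 3) → (30, 3) → (30, 4) → (55, 4) → (55, 5) → (91, 5) → (91, 6) → (140, 6) → (140, 7)

Answer: 140, 7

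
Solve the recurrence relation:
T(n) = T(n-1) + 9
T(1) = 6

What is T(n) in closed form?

Unrolling: T(n) = T(1) + 9·(n-1) = 6 + 9(n-1) = 9n - 3.

Answer: T(n) = 9n - 3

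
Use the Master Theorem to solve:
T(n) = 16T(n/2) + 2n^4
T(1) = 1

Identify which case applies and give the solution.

a=16, b=2, f(n)=2n^4. log_2(16) = 4. Since c=4 = 4, Case 2 applies: T(n) = Θ(n^log_b(a) · log n) = O(n^4 log n).

Answer: O(n^4 log n) - Case 2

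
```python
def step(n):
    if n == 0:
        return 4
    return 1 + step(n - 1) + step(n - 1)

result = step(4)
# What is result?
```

step(n) = 1 + 2·step(n-1), step(0)=4. Closed form: (4+1)·2^4 - 1 = 79.

Answer: 79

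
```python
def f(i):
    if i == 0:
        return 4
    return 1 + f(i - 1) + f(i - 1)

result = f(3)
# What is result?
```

f(i) = 1 + 2·f(i-1), f(0)=4. Closed form: (4+1)·2^3 - 1 = 39.

Answer: 39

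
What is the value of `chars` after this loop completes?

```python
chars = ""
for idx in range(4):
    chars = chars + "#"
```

Repeat '#' 4 times
`chars` takes the values: "" → "#" → "##" → "###" → "####"

Answer: "####"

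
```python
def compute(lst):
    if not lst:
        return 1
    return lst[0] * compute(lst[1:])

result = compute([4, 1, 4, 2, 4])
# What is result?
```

Product over [4, 1, 4, 2, 4] = 4 * 1 * 4 * 2 * 4 = 128

Answer: 128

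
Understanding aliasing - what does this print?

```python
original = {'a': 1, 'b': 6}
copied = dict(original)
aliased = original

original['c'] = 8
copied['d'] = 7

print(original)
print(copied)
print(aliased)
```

Key concept: dict() creates copy, assignment creates alias.
Step by step:
`original = {'a': 1, 'b': 6}` → original = {'a': 1, 'b': 6}
`copied = dict(original)` → copied = {'a': 1, 'b': 6}
`aliased = original` → aliased = {'a': 1, 'b': 6} (same object as original)
`original['c'] = 8` → original = {'a': 1, 'b': 6, 'c': 8} (same object as aliased); aliased = {'a': 1, 'b': 6, 'c': 8} (same object as original)
`copied['d'] = 7` → copied = {'a': 1, 'b': 6, 'd': 7}
`print(original)` → prints {'a': 1, 'b': 6, 'c': 8}
`print(copied)` → prints {'a': 1, 'b': 6, 'd': 7}
`print(aliased)` → prints {'a': 1, 'b': 6, 'c': 8}

Answer:
{'a': 1, 'b': 6, 'c': 8}
{'a': 1, 'b': 6, 'd': 7}
{'a': 1, 'b': 6, 'c': 8}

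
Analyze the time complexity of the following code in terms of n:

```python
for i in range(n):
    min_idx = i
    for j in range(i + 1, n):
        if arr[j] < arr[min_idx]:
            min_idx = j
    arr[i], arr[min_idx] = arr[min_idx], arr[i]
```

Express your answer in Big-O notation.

This is Selection sort. Time complexity: O(n²).

Answer: O(n²)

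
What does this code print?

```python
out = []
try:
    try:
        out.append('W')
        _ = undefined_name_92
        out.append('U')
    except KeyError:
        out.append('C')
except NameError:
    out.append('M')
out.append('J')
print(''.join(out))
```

Execution trace: 'W' (try body) → 'M' (outer except NameError) → 'J' (after the try/except). Output: WMJ

Answer: WMJ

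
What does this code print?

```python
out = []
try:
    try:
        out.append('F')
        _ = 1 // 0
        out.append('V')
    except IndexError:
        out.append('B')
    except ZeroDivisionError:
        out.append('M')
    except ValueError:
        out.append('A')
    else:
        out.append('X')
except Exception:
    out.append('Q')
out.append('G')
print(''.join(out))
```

Execution trace: 'F' (inner try body) → 'M' (inner except ZeroDivisionError) → 'G' (after the try/except). Output: FMG

Answer: FMG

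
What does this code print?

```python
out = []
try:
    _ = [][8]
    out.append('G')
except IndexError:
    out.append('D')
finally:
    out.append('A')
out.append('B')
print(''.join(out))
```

Execution trace: 'D' (except IndexError) → 'A' (finally) → 'B' (after the try/except). Output: DAB

Answer: DAB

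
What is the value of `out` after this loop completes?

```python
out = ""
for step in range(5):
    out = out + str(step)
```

Concatenate digits 0 to 4
`out` takes the values: "" → "0" → "01" → "012" → "0123" → "01234"

Answer: "01234"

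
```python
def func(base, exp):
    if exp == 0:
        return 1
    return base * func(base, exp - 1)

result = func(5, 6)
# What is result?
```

func(5, 6) = 5 * 5 * 5 * 5 * 5 * 5 = 15625

Answer: 15625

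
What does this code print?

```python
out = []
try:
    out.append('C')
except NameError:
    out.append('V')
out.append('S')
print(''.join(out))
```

Execution trace: 'C' (try body, no exception) → 'S' (after the try/except). Output: CS

Answer: CS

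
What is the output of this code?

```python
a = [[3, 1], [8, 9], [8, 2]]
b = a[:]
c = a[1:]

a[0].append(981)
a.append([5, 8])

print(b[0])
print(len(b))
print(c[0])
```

Key concept: slice with nested mutation.
Step by step:
`a = [[3, 1], [8, 9], [8, 2]]` → a = [[3, 1], [8, 9], [8, 2]]
`b = a[:]` → b = [[3, 1], [8, 9], [8, 2]]
`c = a[1:]` → c = [[8, 9], [8, 2]]
`a[0].append(981)` → a = [[3, 1, 981], [8, 9], [8, 2]]; b = [[3, 1, 981], [8, 9], [8, 2]]
`a.append([5, 8])` → a = [[3, 1, 981], [8, 9], [8, 2], [5, 8]]
`print(b[0])` → prints [3, 1, 981]
`print(len(b))` → prints 3
`print(c[0])` → prints [8, 9]

Answer:
[3, 1, 981]
3
[8, 9]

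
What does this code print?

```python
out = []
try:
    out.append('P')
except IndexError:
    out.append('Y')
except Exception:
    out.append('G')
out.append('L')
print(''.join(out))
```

Execution trace: 'P' (try body, no exception) → 'L' (after the try/except). Output: PL

Answer: PL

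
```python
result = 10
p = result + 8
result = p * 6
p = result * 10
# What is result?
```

Trace:
`result = 10` → result = 10
`p = result + 8` → p = 18
`result = p * 6` → result = 108
`p = result * 10` → p = 1080
So result = 108

Answer: 108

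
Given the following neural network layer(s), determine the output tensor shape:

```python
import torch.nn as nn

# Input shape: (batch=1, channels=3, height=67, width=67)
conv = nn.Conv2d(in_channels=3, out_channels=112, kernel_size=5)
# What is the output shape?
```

Input: (1, 3, 67, 67) -> Output: (1, 112, 63, 63)

Answer: (1, 112, 63, 63)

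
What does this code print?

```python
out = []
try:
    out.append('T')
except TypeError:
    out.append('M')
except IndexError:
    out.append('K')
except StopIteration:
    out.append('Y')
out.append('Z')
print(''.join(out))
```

Execution trace: 'T' (try body, no exception) → 'Z' (after the try/except). Output: TZ

Answer: TZ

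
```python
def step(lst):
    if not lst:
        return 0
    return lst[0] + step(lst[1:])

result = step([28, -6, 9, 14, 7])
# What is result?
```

28 + (-6) + 9 + 14 + 7 + 0 = 52

Answer: 52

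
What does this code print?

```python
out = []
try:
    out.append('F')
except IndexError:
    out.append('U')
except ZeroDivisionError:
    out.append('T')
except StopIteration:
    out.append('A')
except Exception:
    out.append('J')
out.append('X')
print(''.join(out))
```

Execution trace: 'F' (try body, no exception) → 'X' (after the try/except). Output: FX

Answer: FX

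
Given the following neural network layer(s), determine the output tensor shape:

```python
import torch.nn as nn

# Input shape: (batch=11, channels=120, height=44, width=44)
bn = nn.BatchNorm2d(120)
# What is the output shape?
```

Input: (11, 120, 44, 44) -> Output: (11, 120, 44, 44)

Answer: (11, 120, 44, 44)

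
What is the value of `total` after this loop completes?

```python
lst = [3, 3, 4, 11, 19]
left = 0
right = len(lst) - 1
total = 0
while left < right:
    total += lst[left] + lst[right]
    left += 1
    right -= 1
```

Sum of pairs from ends
`total` takes the values: 0 → 22 → 36

Answer: 36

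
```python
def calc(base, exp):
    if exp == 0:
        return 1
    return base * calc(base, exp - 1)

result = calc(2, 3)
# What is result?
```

calc(2, 3) = 2 * 2 * 2 = 8

Answer: 8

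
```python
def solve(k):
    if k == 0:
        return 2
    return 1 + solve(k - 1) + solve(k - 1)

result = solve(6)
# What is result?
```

solve(k) = 1 + 2·solve(k-1), solve(0)=2. Closed form: (2+1)·2^6 - 1 = 191.

Answer: 191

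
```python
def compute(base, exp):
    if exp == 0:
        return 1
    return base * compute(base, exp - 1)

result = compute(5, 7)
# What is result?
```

compute(5, 7) = 5 * 5 * 5 * 5 * 5 * 5 * 5 = 78125

Answer: 78125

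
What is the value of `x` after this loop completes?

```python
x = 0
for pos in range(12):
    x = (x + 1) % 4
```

Increment mod 4, 12 times = 0
`x` takes the values: 0 → 1 → 2 → 3 → 0 → 1 → 2 → 3 → 0 → 1 → 2 → 3 → 0

Answer: 0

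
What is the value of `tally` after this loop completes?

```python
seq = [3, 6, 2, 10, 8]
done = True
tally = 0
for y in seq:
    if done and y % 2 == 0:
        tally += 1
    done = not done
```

Count even values at even positions
`tally` takes the values: 0 → 1 → 2

Answer: 2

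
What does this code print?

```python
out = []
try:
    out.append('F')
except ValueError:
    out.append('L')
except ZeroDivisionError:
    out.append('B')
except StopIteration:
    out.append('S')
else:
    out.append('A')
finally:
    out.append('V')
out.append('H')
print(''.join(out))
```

Execution trace: 'F' (try body, no exception) → 'A' (else) → 'V' (finally) → 'H' (after the try/except). Output: FAVH

Answer: FAVH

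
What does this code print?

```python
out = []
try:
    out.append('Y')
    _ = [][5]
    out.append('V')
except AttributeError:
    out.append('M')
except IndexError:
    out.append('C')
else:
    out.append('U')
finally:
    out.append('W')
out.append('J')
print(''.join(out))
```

Execution trace: 'Y' (try body) → 'C' (except IndexError) → 'W' (finally) → 'J' (after the try/except). Output: YCWJ

Answer: YCWJ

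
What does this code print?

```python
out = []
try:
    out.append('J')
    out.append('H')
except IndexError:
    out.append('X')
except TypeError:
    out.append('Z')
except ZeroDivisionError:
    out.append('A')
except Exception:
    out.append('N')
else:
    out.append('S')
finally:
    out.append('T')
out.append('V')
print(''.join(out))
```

Execution trace: 'J' (try body) → 'H' (try body, no exception) → 'S' (else) → 'T' (finally) → 'V' (after the try/except). Output: JHSTV

Answer: JHSTV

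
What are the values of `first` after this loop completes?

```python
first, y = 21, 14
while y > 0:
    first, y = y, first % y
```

GCD of 21 and 14
`first` takes the values: 21 → 14 → 7

Answer: 7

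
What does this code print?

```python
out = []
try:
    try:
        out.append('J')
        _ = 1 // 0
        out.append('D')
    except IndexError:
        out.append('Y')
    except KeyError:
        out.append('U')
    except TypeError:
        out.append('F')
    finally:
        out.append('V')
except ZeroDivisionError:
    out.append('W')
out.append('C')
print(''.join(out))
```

Execution trace: 'J' (try body) → 'V' (finally) → 'W' (outer except ZeroDivisionError) → 'C' (after the try/except). Output: JVWC

Answer: JVWC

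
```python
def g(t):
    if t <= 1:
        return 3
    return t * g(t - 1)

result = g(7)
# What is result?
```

g(7) = 7 * 6 * 5 * 4 * 3 * 2 * 3 = 15120

Answer: 15120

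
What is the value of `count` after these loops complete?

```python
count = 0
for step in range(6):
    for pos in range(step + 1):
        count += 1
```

Triangle: 1 + 2 + ... + 6
`count` takes the values: 0 → 1 → 2 → 3 → 4 → 5 → 6 → 7 → 8 → 9 → 10 → 11 → 12 → 13 → 14 → 15 → 16 → 17 → 18 → 19 → 20 → 21

Answer: 21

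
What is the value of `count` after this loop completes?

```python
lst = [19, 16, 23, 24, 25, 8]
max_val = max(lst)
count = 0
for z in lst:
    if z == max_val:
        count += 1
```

Count of max value 25 in [19, 16, 23, 24, 25, 8]
`count` takes the values: 0 → 1

Answer: 1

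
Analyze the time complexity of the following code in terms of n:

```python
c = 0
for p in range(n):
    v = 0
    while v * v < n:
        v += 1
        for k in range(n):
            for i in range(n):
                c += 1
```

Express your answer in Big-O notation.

Each loop level contributes: n × √n × n × n. Multiplying the contributions gives O(n^3√n).

Answer: O(n^3√n)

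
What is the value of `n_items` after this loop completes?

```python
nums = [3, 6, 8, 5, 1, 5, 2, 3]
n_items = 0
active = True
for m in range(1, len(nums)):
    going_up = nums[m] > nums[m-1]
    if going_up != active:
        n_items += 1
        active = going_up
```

Count direction changes in [3, 6, 8, 5, 1, 5, 2, 3]
`n_items` takes the values: 0 → 1 → 2 → 3 → 4

Answer: 4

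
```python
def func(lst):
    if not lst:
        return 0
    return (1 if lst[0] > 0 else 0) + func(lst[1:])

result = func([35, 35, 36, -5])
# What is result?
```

Count of positive elements in [35, 35, 36, -5] = 3

Answer: 3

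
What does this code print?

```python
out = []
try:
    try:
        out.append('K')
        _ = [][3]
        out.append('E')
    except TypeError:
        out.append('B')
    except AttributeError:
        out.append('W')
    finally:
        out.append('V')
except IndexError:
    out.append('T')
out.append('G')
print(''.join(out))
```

Execution trace: 'K' (try body) → 'V' (finally) → 'T' (outer except IndexError) → 'G' (after the try/except). Output: KVTG

Answer: KVTG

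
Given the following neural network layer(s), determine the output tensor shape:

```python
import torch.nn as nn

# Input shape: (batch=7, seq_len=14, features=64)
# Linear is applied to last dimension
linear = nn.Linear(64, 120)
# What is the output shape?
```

Input: (7, 14, 64) -> Output: (7, 14, 120)

Answer: (7, 14, 120)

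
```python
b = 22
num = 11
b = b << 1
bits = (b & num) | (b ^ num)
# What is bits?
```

Trace:
`b = 22` → b = 22
`num = 11` → num = 11
`b = b << 1` → b = 44
`bits = (b & num) | (b ^ num)` → bits = 47
So bits = 47

Answer: 47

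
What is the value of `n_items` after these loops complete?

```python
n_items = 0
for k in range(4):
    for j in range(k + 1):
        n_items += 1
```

Triangle: 1 + 2 + ... + 4
`n_items` takes the values: 0 → 1 → 2 → 3 → 4 → 5 → 6 → 7 → 8 → 9 → 10

Answer: 10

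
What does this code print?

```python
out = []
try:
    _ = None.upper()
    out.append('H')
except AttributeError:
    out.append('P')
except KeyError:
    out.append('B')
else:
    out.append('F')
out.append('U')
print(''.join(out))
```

Execution trace: 'P' (except AttributeError) → 'U' (after the try/except). Output: PU

Answer: PU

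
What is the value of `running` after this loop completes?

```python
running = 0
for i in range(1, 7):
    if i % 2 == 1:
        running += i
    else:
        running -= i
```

Add odd, subtract even
`running` takes the values: 0 → 1 → -1 → 2 → -2 → 3 → -3

Answer: -3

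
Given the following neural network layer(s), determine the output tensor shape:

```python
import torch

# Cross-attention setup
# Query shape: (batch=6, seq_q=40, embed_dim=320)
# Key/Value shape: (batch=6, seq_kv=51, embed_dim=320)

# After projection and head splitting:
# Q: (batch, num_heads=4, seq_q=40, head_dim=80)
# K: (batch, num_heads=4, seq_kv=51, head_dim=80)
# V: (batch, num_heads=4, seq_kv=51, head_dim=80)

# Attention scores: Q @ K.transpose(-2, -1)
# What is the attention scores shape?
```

Input: (6, 40, 320) -> Output: (6, 4, 40, 51)

Answer: (6, 4, 40, 51)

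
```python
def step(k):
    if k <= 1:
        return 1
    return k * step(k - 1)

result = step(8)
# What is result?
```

step(8) = 8 * 7 * 6 * 5 * 4 * 3 * 2 * 1 = 40320

Answer: 40320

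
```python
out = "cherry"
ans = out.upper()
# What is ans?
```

Trace:
`out = "cherry"` → out = 'cherry'
`ans = out.upper()` → ans = 'CHERRY'
So ans = 'CHERRY'

Answer: 'CHERRY'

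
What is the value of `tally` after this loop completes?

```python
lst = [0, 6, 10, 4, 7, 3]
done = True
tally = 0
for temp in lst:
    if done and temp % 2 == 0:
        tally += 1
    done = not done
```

Count even values at even positions
`tally` takes the values: 0 → 1 → 2

Answer: 2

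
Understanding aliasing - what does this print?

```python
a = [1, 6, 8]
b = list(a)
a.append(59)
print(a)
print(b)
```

Key concept: list() constructor creates copy.
Step by step:
`a = [1, 6, 8]` → a = [1, 6, 8]
`b = list(a)` → b = [1, 6, 8]
`a.append(59)` → a = [1, 6, 8, 59]
`print(a)` → prints [1, 6, 8, 59]
`print(b)` → prints [1, 6, 8]

Answer:
[1, 6, 8, 59]
[1, 6, 8]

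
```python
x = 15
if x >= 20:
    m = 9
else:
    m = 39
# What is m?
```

Trace:
`x = 15` → x = 15
`if x >= 20: ...` → x >= 20 is False, take else branch → m = 39
So m = 39

Answer: 39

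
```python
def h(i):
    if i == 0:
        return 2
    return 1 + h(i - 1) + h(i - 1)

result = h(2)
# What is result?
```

h(i) = 1 + 2·h(i-1), h(0)=2. Closed form: (2+1)·2^2 - 1 = 11.

Answer: 11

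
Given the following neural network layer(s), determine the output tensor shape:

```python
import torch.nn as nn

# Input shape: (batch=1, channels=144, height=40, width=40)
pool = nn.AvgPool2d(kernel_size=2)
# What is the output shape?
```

Input: (1, 144, 40, 40) -> Output: (1, 144, 20, 20)

Answer: (1, 144, 20, 20)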